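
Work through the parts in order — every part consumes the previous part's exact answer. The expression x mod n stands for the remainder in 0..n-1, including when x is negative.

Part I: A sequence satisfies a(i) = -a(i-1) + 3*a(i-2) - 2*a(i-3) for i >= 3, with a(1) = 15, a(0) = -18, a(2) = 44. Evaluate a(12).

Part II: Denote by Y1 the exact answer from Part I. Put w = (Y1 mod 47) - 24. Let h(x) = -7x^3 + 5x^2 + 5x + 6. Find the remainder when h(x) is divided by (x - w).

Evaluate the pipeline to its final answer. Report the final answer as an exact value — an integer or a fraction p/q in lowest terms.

Part I: a(3) = -1*(44) + 3*(15) - 2*(-18) = 37; iterating: a(3)=37, a(4)=65, a(5)=-42, a(6)=163, a(7)=-419, a(8)=992, a(9)=-2575, a(10)=6389, a(11)=-16098, a(12)=40415; answer 40415
Part II: Y1 = 40415; w = 18; remainder = value at the root: -7*(18)^3 + 5*(18)^2 + 5*(18)^1 + 6 = (-40824) + (1620) + (90) + (6) = -39108; answer -39108

-39108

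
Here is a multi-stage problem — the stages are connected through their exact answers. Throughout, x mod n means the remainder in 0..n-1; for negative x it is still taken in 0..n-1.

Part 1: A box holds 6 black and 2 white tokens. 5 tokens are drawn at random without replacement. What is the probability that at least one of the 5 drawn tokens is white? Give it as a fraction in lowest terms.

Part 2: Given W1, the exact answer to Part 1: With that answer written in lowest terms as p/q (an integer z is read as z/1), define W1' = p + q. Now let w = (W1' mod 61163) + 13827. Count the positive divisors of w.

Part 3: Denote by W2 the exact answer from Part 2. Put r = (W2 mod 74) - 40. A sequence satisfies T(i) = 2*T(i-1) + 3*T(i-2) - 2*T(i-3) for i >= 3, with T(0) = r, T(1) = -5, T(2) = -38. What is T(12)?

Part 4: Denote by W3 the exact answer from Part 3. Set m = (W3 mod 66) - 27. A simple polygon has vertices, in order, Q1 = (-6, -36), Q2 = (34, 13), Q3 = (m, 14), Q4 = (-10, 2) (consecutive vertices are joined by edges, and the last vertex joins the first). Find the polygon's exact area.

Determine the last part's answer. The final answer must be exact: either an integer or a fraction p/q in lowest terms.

1815/2

Part 1: total draws C(8,5) = 56; complement C(6,5) = 6; favorable 56 - 6 = 50; P = 25/28; answer 25/28
Part 2: W1 = 25/28; threaded value p + q = 53; w = 13880; 13880 = 2^3 * 5 * 347; number of divisors = (3+1) * (1+1) * (1+1) = 16; answer 16
Part 3: W2 = 16; r = -24; T(3) = 2*(-38) + 3*(-5) - 2*(-24) = -43; iterating: T(3)=-43, T(4)=-190, T(5)=-433, T(6)=-1350, T(7)=-3619, T(8)=-10422, T(9)=-29001, T(10)=-82030, T(11)=-230219, T(12)=-648526; answer -648526
Part 4: W3 = -648526; m = 29; cross terms: (-6*13 - 34*-36)=1146, (34*14 - 29*13)=99, (29*2 - -10*14)=198, (-10*-36 - -6*2)=372; twice the area = |1815| = 1815; area = 1815/2; answer 1815/2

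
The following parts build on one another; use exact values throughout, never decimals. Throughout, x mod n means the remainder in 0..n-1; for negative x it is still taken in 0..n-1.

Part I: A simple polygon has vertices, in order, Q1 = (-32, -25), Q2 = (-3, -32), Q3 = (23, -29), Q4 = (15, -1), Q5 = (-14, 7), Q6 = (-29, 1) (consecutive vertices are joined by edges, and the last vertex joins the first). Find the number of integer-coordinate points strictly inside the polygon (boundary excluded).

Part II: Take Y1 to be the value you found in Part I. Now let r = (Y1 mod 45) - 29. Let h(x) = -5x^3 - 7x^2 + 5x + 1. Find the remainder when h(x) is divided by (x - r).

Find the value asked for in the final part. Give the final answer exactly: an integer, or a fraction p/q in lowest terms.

Part I: cross terms: (-32*-32 - -3*-25)=949, (-3*-29 - 23*-32)=823, (23*-1 - 15*-29)=412, (15*7 - -14*-1)=91, (-14*1 - -29*7)=189, (-29*-25 - -32*1)=757; twice the area = |3221| = 3221; area = 3221/2; boundary points = 1 + 1 + 4 + 1 + 3 + 1 = 11; strictly interior points = area - boundary/2 + 1 = 1606; answer 1606
Part II: Y1 = 1606; r = 2; remainder = value at the root: -5*(2)^3 - 7*(2)^2 + 5*(2)^1 + 1 = (-40) + (-28) + (10) + (1) = -57; answer -57

-57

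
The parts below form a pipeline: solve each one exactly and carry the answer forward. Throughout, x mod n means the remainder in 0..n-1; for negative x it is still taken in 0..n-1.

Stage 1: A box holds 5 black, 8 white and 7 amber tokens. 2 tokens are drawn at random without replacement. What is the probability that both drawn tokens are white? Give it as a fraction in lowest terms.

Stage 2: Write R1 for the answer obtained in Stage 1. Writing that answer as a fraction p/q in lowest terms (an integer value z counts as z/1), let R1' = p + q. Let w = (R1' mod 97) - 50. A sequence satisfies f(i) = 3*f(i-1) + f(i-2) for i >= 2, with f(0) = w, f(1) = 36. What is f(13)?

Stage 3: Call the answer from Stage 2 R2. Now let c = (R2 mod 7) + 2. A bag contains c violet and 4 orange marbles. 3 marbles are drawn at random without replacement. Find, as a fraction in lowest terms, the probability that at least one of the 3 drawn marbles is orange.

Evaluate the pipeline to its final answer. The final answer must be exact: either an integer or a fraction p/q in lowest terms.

Stage 1: total draws C(20,2) = 190; favorable C(8,2) = 28; P = 14/95; answer 14/95
Stage 2: R1 = 14/95; threaded value p + q = 109; w = -38; f(2) = 3*(36) + 1*(-38) = 70; iterating: f(2)=70, f(3)=246, f(4)=808, f(5)=2670, f(6)=8818, f(7)=29124, f(8)=96190, f(9)=317694, f(10)=1049272, f(11)=3465510, f(12)=11445802, f(13)=37802916; answer 37802916
Stage 3: R2 = 37802916; c = 6; total draws C(10,3) = 120; complement C(6,3) = 20; favorable 120 - 20 = 100; P = 5/6; answer 5/6

5/6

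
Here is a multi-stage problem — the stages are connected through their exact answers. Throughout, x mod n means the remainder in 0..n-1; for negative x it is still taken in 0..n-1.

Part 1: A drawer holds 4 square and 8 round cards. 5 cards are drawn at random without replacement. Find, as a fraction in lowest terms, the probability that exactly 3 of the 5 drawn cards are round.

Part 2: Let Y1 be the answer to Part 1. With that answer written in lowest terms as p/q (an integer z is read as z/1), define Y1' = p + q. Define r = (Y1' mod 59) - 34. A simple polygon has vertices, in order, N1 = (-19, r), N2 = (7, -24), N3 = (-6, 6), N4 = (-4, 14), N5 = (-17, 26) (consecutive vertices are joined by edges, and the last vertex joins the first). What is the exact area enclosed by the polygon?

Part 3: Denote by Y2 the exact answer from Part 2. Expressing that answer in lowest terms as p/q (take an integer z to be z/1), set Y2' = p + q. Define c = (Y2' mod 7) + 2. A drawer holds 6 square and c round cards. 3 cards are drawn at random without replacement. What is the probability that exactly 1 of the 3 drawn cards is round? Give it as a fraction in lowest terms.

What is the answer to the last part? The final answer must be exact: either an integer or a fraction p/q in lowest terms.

Part 1: total draws C(12,5) = 792; favorable C(8,3)*C(4,2) = 336; P = 14/33; answer 14/33
Part 2: Y1 = 14/33; threaded value p + q = 47; r = 13; cross terms: (-19*-24 - 7*13)=365, (7*6 - -6*-24)=-102, (-6*14 - -4*6)=-60, (-4*26 - -17*14)=134, (-17*13 - -19*26)=273; twice the area = |610| = 610; area = 305; answer 305
Part 3: Y2 = 305; threaded value p + q = 306; c = 7; total draws C(13,3) = 286; favorable C(7,1)*C(6,2) = 105; P = 105/286; answer 105/286

105/286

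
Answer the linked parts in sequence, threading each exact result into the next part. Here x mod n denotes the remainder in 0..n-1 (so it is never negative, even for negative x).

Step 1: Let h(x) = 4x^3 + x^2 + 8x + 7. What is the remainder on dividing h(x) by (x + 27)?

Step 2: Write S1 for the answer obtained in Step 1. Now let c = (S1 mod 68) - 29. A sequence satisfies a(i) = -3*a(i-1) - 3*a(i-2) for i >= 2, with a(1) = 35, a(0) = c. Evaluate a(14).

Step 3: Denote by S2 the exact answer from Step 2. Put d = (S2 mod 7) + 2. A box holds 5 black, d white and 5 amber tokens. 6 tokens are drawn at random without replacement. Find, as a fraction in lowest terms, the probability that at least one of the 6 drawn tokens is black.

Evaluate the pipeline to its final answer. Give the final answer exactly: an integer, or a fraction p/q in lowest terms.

Step 1: remainder = value at the root: 4*(-27)^3 + 1*(-27)^2 + 8*(-27)^1 + 7 = (-78732) + (729) + (-216) + (7) = -78212; answer -78212
Step 2: S1 = -78212; c = 27; a(2) = -3*(35) - 3*(27) = -186; iterating: a(2)=-186, a(3)=453, a(4)=-801, a(5)=1044, a(6)=-729, a(7)=-945, a(8)=5022, a(9)=-12231, a(10)=21627, a(11)=-28188, a(12)=19683, a(13)=25515, a(14)=-135594; answer -135594
Step 3: S2 = -135594; d = 5; total draws C(15,6) = 5005; complement C(10,6) = 210; favorable 5005 - 210 = 4795; P = 137/143; answer 137/143

137/143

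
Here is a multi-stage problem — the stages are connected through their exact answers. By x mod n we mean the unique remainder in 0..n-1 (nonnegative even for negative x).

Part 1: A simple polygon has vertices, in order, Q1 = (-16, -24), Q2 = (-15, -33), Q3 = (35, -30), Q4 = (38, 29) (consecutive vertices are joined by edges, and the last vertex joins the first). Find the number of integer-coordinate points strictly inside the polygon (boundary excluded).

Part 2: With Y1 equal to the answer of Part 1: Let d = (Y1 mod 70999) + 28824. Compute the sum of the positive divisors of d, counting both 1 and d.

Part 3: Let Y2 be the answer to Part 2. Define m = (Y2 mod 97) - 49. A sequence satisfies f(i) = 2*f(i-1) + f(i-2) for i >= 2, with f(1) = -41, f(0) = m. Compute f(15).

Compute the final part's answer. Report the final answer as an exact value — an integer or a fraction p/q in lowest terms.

Part 1: cross terms: (-16*-33 - -15*-24)=168, (-15*-30 - 35*-33)=1605, (35*29 - 38*-30)=2155, (38*-24 - -16*29)=-448; twice the area = |3480| = 3480; area = 1740; boundary points = 1 + 1 + 1 + 1 = 4; strictly interior points = area - boundary/2 + 1 = 1739; answer 1739
Part 2: Y1 = 1739; d = 30563; 30563 = 13 * 2351; sigma = (1 + 13) * (1 + 2351) = 14 * 2352 = 32928; answer 32928
Part 3: Y2 = 32928; m = -4; f(2) = 2*(-41) + 1*(-4) = -86; iterating: f(2)=-86, f(3)=-213, f(4)=-512, f(5)=-1237, f(6)=-2986, f(7)=-7209, f(8)=-17404, f(9)=-42017, f(10)=-101438, f(11)=-244893, f(12)=-591224, f(13)=-1427341, f(14)=-3445906, f(15)=-8319153; answer -8319153

-8319153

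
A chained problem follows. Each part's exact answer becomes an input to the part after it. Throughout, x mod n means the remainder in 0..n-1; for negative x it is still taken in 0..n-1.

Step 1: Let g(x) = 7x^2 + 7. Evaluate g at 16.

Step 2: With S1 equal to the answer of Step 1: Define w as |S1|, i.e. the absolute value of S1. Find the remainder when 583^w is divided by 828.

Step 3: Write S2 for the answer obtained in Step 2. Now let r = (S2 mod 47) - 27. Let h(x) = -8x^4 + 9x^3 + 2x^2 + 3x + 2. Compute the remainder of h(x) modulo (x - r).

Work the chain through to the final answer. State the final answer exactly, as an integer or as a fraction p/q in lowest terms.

-2347240

Step 1: 7*(16)^2 + 7 = (1792) + (7) = 1799; answer 1799
Step 2: S1 = 1799; w = 1799; squarings mod 828: 583^1=583, 583^2=409, 583^4=25, 583^8=625, 583^16=637, 583^32=49, 583^64=745, 583^128=265, 583^256=673, 583^512=13, 583^1024=169; 583^1799 = 583^1 * 583^2 * 583^4 * 583^256 * 583^512 * 583^1024 = 427 (mod 828); answer 427
Step 3: S2 = 427; r = -23; remainder = value at the root: -8*(-23)^4 + 9*(-23)^3 + 2*(-23)^2 + 3*(-23)^1 + 2 = (-2238728) + (-109503) + (1058) + (-69) + (2) = -2347240; answer -2347240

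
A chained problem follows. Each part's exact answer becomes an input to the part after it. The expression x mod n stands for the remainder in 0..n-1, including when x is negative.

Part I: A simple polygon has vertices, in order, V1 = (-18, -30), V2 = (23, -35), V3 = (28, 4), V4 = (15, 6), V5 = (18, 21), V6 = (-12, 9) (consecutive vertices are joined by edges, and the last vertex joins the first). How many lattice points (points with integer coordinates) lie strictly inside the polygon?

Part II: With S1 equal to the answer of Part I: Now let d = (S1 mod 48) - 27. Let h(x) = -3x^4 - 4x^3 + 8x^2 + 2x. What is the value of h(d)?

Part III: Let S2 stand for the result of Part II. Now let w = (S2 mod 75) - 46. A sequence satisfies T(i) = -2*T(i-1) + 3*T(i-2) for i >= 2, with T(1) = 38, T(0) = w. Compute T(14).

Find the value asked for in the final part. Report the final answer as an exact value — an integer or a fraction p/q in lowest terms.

-93267916

Part I: cross terms: (-18*-35 - 23*-30)=1320, (23*4 - 28*-35)=1072, (28*6 - 15*4)=108, (15*21 - 18*6)=207, (18*9 - -12*21)=414, (-12*-30 - -18*9)=522; twice the area = |3643| = 3643; area = 3643/2; boundary points = 1 + 1 + 1 + 3 + 6 + 3 = 15; strictly interior points = area - boundary/2 + 1 = 1815; answer 1815
Part II: S1 = 1815; d = 12; -3*(12)^4 - 4*(12)^3 + 8*(12)^2 + 2*(12)^1 = (-62208) + (-6912) + (1152) + (24) = -67944; answer -67944
Part III: S2 = -67944; w = -40; T(2) = -2*(38) + 3*(-40) = -196; iterating: T(2)=-196, T(3)=506, T(4)=-1600, T(5)=4718, T(6)=-14236, T(7)=42626, T(8)=-127960, T(9)=383798, T(10)=-1151476, T(11)=3454346, T(12)=-10363120, T(13)=31089278, T(14)=-93267916; answer -93267916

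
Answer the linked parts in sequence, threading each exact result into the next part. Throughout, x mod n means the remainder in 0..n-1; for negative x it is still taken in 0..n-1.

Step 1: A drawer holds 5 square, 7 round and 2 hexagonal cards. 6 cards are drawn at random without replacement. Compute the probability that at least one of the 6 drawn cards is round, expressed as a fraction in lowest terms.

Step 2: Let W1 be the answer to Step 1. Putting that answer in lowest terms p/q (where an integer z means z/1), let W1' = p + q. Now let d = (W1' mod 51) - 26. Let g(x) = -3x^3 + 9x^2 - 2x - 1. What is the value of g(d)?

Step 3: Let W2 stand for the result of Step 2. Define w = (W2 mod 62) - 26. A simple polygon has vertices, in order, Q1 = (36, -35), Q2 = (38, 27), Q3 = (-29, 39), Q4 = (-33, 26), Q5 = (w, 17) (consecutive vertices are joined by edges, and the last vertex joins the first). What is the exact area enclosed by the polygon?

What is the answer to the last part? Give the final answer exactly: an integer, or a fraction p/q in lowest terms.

Step 1: total draws C(14,6) = 3003; complement C(7,6) = 7; favorable 3003 - 7 = 2996; P = 428/429; answer 428/429
Step 2: W1 = 428/429; threaded value p + q = 857; d = 15; -3*(15)^3 + 9*(15)^2 - 2*(15)^1 - 1 = (-10125) + (2025) + (-30) + (-1) = -8131; answer -8131
Step 3: W2 = -8131; w = 27; cross terms: (36*27 - 38*-35)=2302, (38*39 - -29*27)=2265, (-29*26 - -33*39)=533, (-33*17 - 27*26)=-1263, (27*-35 - 36*17)=-1557; twice the area = |2280| = 2280; area = 1140; answer 1140

1140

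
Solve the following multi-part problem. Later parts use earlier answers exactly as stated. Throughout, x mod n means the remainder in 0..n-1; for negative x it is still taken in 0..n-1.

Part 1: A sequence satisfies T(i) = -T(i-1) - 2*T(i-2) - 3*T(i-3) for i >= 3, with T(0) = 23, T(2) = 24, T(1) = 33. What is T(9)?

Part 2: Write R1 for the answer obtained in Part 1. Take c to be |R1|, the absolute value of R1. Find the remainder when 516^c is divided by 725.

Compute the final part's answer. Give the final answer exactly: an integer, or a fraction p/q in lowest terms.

Part 1: T(3) = -1*(24) - 2*(33) - 3*(23) = -159; iterating: T(3)=-159, T(4)=12, T(5)=234, T(6)=219, T(7)=-723, T(8)=-417, T(9)=1206; answer 1206
Part 2: R1 = 1206; c = 1206; squarings mod 725: 516^1=516, 516^2=181, 516^4=136, 516^8=371, 516^16=616, 516^32=281, 516^64=661, 516^128=471, 516^256=716, 516^512=81, 516^1024=36; 516^1206 = 516^2 * 516^4 * 516^16 * 516^32 * 516^128 * 516^1024 = 616 (mod 725); answer 616

616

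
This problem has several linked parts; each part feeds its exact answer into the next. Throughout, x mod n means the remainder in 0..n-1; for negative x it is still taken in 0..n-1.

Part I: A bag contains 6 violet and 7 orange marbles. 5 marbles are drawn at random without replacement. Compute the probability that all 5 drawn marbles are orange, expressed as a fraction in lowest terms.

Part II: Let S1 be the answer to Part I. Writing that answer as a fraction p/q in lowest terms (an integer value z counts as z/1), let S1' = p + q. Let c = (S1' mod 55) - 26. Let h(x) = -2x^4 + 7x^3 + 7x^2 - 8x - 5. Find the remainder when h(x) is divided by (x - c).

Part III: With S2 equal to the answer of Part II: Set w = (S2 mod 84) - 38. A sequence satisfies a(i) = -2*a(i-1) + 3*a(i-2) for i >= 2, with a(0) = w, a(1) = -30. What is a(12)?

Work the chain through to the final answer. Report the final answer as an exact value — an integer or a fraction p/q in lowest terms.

398553

Part I: total draws C(13,5) = 1287; favorable C(7,5) = 21; P = 7/429; answer 7/429
Part II: S1 = 7/429; threaded value p + q = 436; c = 25; remainder = value at the root: -2*(25)^4 + 7*(25)^3 + 7*(25)^2 - 8*(25)^1 - 5 = (-781250) + (109375) + (4375) + (-200) + (-5) = -667705; answer -667705
Part III: S2 = -667705; w = -27; a(2) = -2*(-30) + 3*(-27) = -21; iterating: a(2)=-21, a(3)=-48, a(4)=33, a(5)=-210, a(6)=519, a(7)=-1668, a(8)=4893, a(9)=-14790, a(10)=44259, a(11)=-132888, a(12)=398553; answer 398553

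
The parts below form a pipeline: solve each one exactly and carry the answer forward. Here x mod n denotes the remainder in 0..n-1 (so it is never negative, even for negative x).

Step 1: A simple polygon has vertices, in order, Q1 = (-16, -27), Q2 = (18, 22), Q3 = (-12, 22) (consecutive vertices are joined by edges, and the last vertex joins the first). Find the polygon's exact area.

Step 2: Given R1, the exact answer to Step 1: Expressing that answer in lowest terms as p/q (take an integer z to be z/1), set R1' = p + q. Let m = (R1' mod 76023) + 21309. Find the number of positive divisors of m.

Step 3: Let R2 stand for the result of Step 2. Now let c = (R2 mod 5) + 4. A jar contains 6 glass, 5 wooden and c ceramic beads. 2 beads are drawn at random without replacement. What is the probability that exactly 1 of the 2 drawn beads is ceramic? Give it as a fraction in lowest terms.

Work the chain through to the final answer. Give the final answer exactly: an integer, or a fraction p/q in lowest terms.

Step 1: cross terms: (-16*22 - 18*-27)=134, (18*22 - -12*22)=660, (-12*-27 - -16*22)=676; twice the area = |1470| = 1470; area = 735; answer 735
Step 2: R1 = 735; threaded value p + q = 736; m = 22045; 22045 = 5 * 4409; number of divisors = (1+1) * (1+1) = 4; answer 4
Step 3: R2 = 4; c = 8; total draws C(19,2) = 171; favorable C(8,1)*C(11,1) = 88; P = 88/171; answer 88/171

88/171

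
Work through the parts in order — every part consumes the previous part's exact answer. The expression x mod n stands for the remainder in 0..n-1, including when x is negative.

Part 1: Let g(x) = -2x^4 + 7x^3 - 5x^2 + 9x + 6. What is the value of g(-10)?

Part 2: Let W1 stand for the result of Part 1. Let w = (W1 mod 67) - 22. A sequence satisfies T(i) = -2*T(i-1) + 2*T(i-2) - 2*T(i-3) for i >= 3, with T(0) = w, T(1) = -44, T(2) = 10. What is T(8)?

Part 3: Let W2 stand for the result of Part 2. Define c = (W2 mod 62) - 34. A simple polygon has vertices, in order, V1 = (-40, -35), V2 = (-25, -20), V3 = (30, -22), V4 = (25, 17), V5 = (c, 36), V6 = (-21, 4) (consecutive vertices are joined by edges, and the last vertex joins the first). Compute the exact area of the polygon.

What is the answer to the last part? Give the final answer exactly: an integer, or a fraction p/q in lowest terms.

Part 1: -2*(-10)^4 + 7*(-10)^3 - 5*(-10)^2 + 9*(-10)^1 + 6 = (-20000) + (-7000) + (-500) + (-90) + (6) = -27584; answer -27584
Part 2: W1 = -27584; w = -2; T(3) = -2*(10) + 2*(-44) - 2*(-2) = -104; iterating: T(3)=-104, T(4)=316, T(5)=-860, T(6)=2560, T(7)=-7472, T(8)=21784; answer 21784
Part 3: W2 = 21784; c = -12; cross terms: (-40*-20 - -25*-35)=-75, (-25*-22 - 30*-20)=1150, (30*17 - 25*-22)=1060, (25*36 - -12*17)=1104, (-12*4 - -21*36)=708, (-21*-35 - -40*4)=895; twice the area = |4842| = 4842; area = 2421; answer 2421

2421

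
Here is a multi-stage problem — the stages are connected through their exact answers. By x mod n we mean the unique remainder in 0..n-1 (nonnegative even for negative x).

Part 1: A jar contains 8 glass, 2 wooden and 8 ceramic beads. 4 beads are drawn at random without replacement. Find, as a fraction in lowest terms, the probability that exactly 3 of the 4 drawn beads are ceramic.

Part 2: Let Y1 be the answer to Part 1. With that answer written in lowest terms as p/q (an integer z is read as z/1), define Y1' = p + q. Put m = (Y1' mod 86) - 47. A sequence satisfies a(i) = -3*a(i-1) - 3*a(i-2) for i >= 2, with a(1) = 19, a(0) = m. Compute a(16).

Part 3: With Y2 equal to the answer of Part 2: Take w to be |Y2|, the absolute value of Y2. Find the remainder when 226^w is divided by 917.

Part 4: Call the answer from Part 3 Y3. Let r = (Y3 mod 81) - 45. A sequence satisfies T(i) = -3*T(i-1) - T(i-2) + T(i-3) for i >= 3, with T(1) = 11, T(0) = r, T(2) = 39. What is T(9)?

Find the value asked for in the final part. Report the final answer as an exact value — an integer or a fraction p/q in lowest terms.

Part 1: total draws C(18,4) = 3060; favorable C(8,3)*C(10,1) = 560; P = 28/153; answer 28/153
Part 2: Y1 = 28/153; threaded value p + q = 181; m = -38; a(2) = -3*(19) - 3*(-38) = 57; iterating: a(2)=57, a(3)=-228, a(4)=513, a(5)=-855, a(6)=1026, a(7)=-513, a(8)=-1539, a(9)=6156, a(10)=-13851, a(11)=23085, a(12)=-27702, a(13)=13851, a(14)=41553, a(15)=-166212, a(16)=373977; answer 373977
Part 3: Y2 = 373977; w = 373977; squarings mod 917: 226^1=226, 226^2=641, 226^4=65, 226^8=557, 226^16=303, 226^32=109, 226^64=877, 226^128=683, 226^256=653, 226^512=4, 226^1024=16, 226^2048=256, 226^4096=429, 226^8192=641, 226^16384=65, 226^32768=557, 226^65536=303, 226^131072=109, 226^262144=877; 226^373977 = 226^1 * 226^8 * 226^16 * 226^64 * 226^128 * 226^1024 * 226^4096 * 226^8192 * 226^32768 * 226^65536 * 226^262144 = 22 (mod 917); answer 22
Part 4: Y3 = 22; r = -23; T(3) = -3*(39) - 1*(11) + 1*(-23) = -151; iterating: T(3)=-151, T(4)=425, T(5)=-1085, T(6)=2679, T(7)=-6527, T(8)=15817, T(9)=-38245; answer -38245

-38245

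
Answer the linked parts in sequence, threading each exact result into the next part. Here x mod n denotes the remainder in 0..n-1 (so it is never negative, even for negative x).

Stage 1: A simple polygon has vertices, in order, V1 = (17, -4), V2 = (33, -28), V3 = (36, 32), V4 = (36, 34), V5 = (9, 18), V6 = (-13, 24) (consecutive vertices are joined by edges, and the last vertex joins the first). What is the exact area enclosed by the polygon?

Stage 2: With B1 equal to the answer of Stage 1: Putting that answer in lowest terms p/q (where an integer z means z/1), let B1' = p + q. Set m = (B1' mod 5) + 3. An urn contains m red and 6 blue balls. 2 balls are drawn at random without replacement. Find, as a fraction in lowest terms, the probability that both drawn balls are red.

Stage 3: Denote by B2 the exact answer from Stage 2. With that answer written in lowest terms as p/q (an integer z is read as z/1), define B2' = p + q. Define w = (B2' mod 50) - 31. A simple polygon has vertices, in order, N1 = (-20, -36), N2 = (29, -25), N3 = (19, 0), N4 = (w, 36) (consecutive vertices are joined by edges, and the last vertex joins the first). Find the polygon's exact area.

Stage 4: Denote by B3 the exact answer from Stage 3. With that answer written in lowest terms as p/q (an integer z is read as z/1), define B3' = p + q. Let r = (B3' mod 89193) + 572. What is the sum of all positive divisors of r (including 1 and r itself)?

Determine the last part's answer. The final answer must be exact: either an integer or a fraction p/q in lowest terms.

5580

Stage 1: cross terms: (17*-28 - 33*-4)=-344, (33*32 - 36*-28)=2064, (36*34 - 36*32)=72, (36*18 - 9*34)=342, (9*24 - -13*18)=450, (-13*-4 - 17*24)=-356; twice the area = |2228| = 2228; area = 1114; answer 1114
Stage 2: B1 = 1114; threaded value p + q = 1115; m = 3; total draws C(9,2) = 36; favorable C(3,2) = 3; P = 1/12; answer 1/12
Stage 3: B2 = 1/12; threaded value p + q = 13; w = -18; cross terms: (-20*-25 - 29*-36)=1544, (29*0 - 19*-25)=475, (19*36 - -18*0)=684, (-18*-36 - -20*36)=1368; twice the area = |4071| = 4071; area = 4071/2; answer 4071/2
Stage 4: B3 = 4071/2; threaded value p + q = 4073; r = 4645; 4645 = 5 * 929; sigma = (1 + 5) * (1 + 929) = 6 * 930 = 5580; answer 5580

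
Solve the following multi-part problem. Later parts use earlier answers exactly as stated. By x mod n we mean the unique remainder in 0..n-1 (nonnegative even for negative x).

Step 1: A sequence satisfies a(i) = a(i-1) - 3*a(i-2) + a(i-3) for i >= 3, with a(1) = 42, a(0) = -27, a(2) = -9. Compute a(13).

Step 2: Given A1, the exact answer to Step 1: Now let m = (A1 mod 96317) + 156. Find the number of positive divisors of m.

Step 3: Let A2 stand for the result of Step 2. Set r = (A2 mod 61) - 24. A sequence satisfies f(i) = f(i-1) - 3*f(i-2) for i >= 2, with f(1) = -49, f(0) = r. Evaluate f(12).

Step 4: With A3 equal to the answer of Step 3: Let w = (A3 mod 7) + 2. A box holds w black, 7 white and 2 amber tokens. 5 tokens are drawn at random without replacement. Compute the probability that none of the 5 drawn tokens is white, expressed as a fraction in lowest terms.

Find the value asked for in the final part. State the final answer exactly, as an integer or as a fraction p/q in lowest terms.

8/429

Step 1: a(3) = 1*(-9) - 3*(42) + 1*(-27) = -162; iterating: a(3)=-162, a(4)=-93, a(5)=384, a(6)=501, a(7)=-744, a(8)=-1863, a(9)=870, a(10)=5715, a(11)=1242, a(12)=-15033, a(13)=-13044; answer -13044
Step 2: A1 = -13044; m = 83429; 83429 = 19 * 4391; number of divisors = (1+1) * (1+1) = 4; answer 4
Step 3: A2 = 4; r = -20; f(2) = 1*(-49) - 3*(-20) = 11; iterating: f(2)=11, f(3)=158, f(4)=125, f(5)=-349, f(6)=-724, f(7)=323, f(8)=2495, f(9)=1526, f(10)=-5959, f(11)=-10537, f(12)=7340; answer 7340
Step 4: A3 = 7340; w = 6; total draws C(15,5) = 3003; favorable C(8,5) = 56; P = 8/429; answer 8/429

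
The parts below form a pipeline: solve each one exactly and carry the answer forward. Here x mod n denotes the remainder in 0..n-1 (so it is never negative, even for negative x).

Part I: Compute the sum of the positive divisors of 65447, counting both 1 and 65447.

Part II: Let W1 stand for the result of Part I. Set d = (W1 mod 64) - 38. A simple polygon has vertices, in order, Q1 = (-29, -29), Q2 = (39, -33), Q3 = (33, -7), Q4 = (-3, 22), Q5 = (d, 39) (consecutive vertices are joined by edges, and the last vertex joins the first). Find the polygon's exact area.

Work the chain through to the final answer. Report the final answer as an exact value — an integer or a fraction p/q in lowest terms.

4521/2

Part I: 65447 is prime, so its only divisors are 1 and 65447; sigma = 1 + 65447 = 65448; answer 65448
Part II: W1 = 65448; d = 2; cross terms: (-29*-33 - 39*-29)=2088, (39*-7 - 33*-33)=816, (33*22 - -3*-7)=705, (-3*39 - 2*22)=-161, (2*-29 - -29*39)=1073; twice the area = |4521| = 4521; area = 4521/2; answer 4521/2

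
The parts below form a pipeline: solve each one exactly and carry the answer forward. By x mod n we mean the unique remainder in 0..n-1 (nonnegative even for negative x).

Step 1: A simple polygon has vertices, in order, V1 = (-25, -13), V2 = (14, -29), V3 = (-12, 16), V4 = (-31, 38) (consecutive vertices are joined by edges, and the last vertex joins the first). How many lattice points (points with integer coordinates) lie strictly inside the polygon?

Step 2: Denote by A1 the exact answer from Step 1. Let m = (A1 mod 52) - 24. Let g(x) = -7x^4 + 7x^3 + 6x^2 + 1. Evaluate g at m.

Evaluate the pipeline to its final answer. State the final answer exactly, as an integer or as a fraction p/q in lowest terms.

Step 1: cross terms: (-25*-29 - 14*-13)=907, (14*16 - -12*-29)=-124, (-12*38 - -31*16)=40, (-31*-13 - -25*38)=1353; twice the area = |2176| = 2176; area = 1088; boundary points = 1 + 1 + 1 + 3 = 6; strictly interior points = area - boundary/2 + 1 = 1086; answer 1086
Step 2: A1 = 1086; m = 22; -7*(22)^4 + 7*(22)^3 + 6*(22)^2 + 1 = (-1639792) + (74536) + (2904) + (1) = -1562351; answer -1562351

-1562351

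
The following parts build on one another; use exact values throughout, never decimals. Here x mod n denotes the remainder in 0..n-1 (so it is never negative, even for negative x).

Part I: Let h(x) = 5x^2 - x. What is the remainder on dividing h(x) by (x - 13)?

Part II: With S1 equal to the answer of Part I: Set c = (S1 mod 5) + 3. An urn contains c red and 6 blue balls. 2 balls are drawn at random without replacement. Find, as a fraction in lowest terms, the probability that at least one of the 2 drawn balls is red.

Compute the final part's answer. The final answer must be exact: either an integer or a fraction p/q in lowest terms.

8/11

Part I: remainder = value at the root: 5*(13)^2 - 1*(13)^1 = (845) + (-13) = 832; answer 832
Part II: S1 = 832; c = 5; total draws C(11,2) = 55; complement C(6,2) = 15; favorable 55 - 15 = 40; P = 8/11; answer 8/11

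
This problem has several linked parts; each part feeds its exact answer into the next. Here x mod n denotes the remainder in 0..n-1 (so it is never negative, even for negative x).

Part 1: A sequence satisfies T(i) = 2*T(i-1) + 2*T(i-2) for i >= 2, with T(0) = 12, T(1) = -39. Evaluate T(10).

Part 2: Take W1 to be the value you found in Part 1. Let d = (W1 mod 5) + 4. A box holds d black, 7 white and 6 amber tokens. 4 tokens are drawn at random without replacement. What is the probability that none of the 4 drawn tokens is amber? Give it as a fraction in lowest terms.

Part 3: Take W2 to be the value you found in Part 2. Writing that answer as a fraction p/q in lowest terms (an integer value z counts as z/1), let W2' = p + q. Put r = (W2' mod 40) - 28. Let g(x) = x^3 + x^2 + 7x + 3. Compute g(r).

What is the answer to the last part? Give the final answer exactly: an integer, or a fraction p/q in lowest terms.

Part 1: T(2) = 2*(-39) + 2*(12) = -54; iterating: T(2)=-54, T(3)=-186, T(4)=-480, T(5)=-1332, T(6)=-3624, T(7)=-9912, T(8)=-27072, T(9)=-73968, T(10)=-202080; answer -202080
Part 2: W1 = -202080; d = 4; total draws C(17,4) = 2380; favorable C(11,4) = 330; P = 33/238; answer 33/238
Part 3: W2 = 33/238; threaded value p + q = 271; r = 3; 1*(3)^3 + 1*(3)^2 + 7*(3)^1 + 3 = (27) + (9) + (21) + (3) = 60; answer 60

60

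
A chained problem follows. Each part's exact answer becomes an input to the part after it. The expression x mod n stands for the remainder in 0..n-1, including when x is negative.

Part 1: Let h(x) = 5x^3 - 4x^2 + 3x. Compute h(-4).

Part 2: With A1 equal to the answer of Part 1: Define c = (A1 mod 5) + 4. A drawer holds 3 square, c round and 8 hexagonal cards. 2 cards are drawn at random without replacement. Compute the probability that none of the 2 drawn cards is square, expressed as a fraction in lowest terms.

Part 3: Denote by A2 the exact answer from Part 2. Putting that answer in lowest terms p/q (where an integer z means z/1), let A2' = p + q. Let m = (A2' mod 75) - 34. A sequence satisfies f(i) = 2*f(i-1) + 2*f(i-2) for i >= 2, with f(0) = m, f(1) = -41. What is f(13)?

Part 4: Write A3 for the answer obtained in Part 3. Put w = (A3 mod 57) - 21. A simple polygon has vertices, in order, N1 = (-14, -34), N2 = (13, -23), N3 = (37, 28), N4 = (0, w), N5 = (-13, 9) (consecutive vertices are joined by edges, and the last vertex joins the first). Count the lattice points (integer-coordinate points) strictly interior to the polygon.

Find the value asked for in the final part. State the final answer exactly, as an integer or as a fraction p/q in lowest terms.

1146

Part 1: 5*(-4)^3 - 4*(-4)^2 + 3*(-4)^1 = (-320) + (-64) + (-12) = -396; answer -396
Part 2: A1 = -396; c = 8; total draws C(19,2) = 171; favorable C(16,2) = 120; P = 40/57; answer 40/57
Part 3: A2 = 40/57; threaded value p + q = 97; m = -12; f(2) = 2*(-41) + 2*(-12) = -106; iterating: f(2)=-106, f(3)=-294, f(4)=-800, f(5)=-2188, f(6)=-5976, f(7)=-16328, f(8)=-44608, f(9)=-121872, f(10)=-332960, f(11)=-909664, f(12)=-2485248, f(13)=-6789824; answer -6789824
Part 4: A3 = -6789824; w = -5; cross terms: (-14*-23 - 13*-34)=764, (13*28 - 37*-23)=1215, (37*-5 - 0*28)=-185, (0*9 - -13*-5)=-65, (-13*-34 - -14*9)=568; twice the area = |2297| = 2297; area = 2297/2; boundary points = 1 + 3 + 1 + 1 + 1 = 7; strictly interior points = area - boundary/2 + 1 = 1146; answer 1146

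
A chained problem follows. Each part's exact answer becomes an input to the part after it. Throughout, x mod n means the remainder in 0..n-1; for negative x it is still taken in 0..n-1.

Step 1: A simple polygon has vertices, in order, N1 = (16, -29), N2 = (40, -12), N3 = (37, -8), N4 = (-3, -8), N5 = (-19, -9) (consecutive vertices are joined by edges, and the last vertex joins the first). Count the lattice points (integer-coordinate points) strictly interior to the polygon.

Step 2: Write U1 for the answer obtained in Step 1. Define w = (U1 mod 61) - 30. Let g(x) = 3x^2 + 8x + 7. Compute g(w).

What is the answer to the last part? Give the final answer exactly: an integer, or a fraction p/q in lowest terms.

Step 1: cross terms: (16*-12 - 40*-29)=968, (40*-8 - 37*-12)=124, (37*-8 - -3*-8)=-320, (-3*-9 - -19*-8)=-125, (-19*-29 - 16*-9)=695; twice the area = |1342| = 1342; area = 671; boundary points = 1 + 1 + 40 + 1 + 5 = 48; strictly interior points = area - boundary/2 + 1 = 648; answer 648
Step 2: U1 = 648; w = 8; 3*(8)^2 + 8*(8)^1 + 7 = (192) + (64) + (7) = 263; answer 263

263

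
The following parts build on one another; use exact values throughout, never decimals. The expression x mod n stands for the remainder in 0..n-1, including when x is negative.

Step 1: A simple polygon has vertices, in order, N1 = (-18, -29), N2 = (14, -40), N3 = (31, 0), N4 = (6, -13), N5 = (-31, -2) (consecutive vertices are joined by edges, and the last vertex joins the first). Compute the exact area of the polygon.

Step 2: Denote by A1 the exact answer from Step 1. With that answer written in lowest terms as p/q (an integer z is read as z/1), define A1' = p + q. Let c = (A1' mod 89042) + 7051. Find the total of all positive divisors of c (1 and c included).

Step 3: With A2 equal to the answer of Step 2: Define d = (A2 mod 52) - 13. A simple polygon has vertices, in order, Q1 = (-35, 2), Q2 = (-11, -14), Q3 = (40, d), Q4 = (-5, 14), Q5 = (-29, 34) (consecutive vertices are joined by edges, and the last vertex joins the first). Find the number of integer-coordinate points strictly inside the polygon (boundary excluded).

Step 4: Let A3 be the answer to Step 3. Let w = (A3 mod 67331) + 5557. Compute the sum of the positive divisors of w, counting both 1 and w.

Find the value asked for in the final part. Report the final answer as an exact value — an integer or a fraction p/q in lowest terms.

Step 1: cross terms: (-18*-40 - 14*-29)=1126, (14*0 - 31*-40)=1240, (31*-13 - 6*0)=-403, (6*-2 - -31*-13)=-415, (-31*-29 - -18*-2)=863; twice the area = |2411| = 2411; area = 2411/2; answer 2411/2
Step 2: A1 = 2411/2; threaded value p + q = 2413; c = 9464; 9464 = 2^3 * 7 * 13^2; sigma = (1 + 2 + 4 + 8) * (1 + 7) * (1 + 13 + 169) = 15 * 8 * 183 = 21960; answer 21960
Step 3: A2 = 21960; d = 3; cross terms: (-35*-14 - -11*2)=512, (-11*3 - 40*-14)=527, (40*14 - -5*3)=575, (-5*34 - -29*14)=236, (-29*2 - -35*34)=1132; twice the area = |2982| = 2982; area = 1491; boundary points = 8 + 17 + 1 + 4 + 2 = 32; strictly interior points = area - boundary/2 + 1 = 1476; answer 1476
Step 4: A3 = 1476; w = 7033; 7033 = 13 * 541; sigma = (1 + 13) * (1 + 541) = 14 * 542 = 7588; answer 7588

7588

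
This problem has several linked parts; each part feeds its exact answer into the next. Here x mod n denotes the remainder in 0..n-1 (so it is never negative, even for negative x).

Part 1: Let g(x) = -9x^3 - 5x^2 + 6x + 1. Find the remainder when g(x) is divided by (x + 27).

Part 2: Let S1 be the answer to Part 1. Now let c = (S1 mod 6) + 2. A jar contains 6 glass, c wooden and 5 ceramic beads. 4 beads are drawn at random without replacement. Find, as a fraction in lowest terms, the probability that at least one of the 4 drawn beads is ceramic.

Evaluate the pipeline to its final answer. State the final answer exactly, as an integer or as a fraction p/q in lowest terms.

125/143

Part 1: remainder = value at the root: -9*(-27)^3 - 5*(-27)^2 + 6*(-27)^1 + 1 = (177147) + (-3645) + (-162) + (1) = 173341; answer 173341
Part 2: S1 = 173341; c = 3; total draws C(14,4) = 1001; complement C(9,4) = 126; favorable 1001 - 126 = 875; P = 125/143; answer 125/143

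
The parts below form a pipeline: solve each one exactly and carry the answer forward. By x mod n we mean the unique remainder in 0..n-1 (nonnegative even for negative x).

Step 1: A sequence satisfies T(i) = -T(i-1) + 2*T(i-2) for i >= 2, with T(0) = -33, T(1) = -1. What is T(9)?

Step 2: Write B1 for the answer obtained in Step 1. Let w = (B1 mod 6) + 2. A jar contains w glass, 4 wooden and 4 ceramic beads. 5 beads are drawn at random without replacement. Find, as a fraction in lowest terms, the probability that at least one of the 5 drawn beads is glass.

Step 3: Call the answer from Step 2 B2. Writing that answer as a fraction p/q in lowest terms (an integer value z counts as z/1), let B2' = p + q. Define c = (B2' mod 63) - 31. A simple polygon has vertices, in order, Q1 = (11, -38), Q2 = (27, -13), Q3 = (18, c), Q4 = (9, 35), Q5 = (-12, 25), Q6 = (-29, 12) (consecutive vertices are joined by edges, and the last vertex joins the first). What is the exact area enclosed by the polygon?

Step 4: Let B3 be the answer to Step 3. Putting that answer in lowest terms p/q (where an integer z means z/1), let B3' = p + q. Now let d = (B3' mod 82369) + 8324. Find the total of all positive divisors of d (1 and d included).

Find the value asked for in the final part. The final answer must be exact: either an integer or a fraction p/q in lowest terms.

12810

Step 1: T(2) = -1*(-1) + 2*(-33) = -65; iterating: T(2)=-65, T(3)=63, T(4)=-193, T(5)=319, T(6)=-705, T(7)=1343, T(8)=-2753, T(9)=5439; answer 5439
Step 2: B1 = 5439; w = 5; total draws C(13,5) = 1287; complement C(8,5) = 56; favorable 1287 - 56 = 1231; P = 1231/1287; answer 1231/1287
Step 3: B2 = 1231/1287; threaded value p + q = 2518; c = 30; cross terms: (11*-13 - 27*-38)=883, (27*30 - 18*-13)=1044, (18*35 - 9*30)=360, (9*25 - -12*35)=645, (-12*12 - -29*25)=581, (-29*-38 - 11*12)=970; twice the area = |4483| = 4483; area = 4483/2; answer 4483/2
Step 4: B3 = 4483/2; threaded value p + q = 4485; d = 12809; 12809 is prime, so its only divisors are 1 and 12809; sigma = 1 + 12809 = 12810; answer 12810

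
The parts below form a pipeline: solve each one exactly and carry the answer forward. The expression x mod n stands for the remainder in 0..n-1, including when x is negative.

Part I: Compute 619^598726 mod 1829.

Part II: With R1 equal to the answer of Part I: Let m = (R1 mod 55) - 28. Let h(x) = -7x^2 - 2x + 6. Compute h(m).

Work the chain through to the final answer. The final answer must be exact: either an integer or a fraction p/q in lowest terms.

Part I: squarings mod 1829: 619^1=619, 619^2=900, 619^4=1582, 619^8=652, 619^16=776, 619^32=435, 619^64=838, 619^128=1737, 619^256=1148, 619^512=1024, 619^1024=559, 619^2048=1551, 619^4096=466, 619^8192=1334, 619^16384=1768, 619^32768=63, 619^65536=311, 619^131072=1613, 619^262144=931, 619^524288=1644; 619^598726 = 619^2 * 619^4 * 619^64 * 619^128 * 619^512 * 619^8192 * 619^65536 * 619^524288 = 1613 (mod 1829); answer 1613
Part II: R1 = 1613; m = -10; -7*(-10)^2 - 2*(-10)^1 + 6 = (-700) + (20) + (6) = -674; answer -674

-674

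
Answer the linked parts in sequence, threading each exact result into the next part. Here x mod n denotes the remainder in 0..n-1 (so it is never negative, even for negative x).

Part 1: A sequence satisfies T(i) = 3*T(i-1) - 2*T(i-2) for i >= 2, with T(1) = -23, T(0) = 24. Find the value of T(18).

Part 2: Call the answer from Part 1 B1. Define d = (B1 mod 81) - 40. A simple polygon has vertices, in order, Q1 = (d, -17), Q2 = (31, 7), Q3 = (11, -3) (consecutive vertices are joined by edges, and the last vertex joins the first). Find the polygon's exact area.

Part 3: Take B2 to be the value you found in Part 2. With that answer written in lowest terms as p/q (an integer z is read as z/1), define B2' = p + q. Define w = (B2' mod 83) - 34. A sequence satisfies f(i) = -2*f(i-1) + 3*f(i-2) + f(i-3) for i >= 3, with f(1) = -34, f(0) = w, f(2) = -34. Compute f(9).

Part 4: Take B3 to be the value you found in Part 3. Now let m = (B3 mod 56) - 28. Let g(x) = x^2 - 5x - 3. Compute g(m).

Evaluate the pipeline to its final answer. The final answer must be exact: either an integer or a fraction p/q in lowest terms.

543

Part 1: T(2) = 3*(-23) - 2*(24) = -117; iterating: T(2)=-117, T(3)=-305, T(4)=-681, T(5)=-1433, T(6)=-2937, T(7)=-5945, T(8)=-11961, T(9)=-23993, T(10)=-48057, T(11)=-96185, T(12)=-192441, T(13)=-384953, T(14)=-769977, T(15)=-1540025, T(16)=-3080121, T(17)=-6160313, T(18)=-12320697; answer -12320697
Part 2: B1 = -12320697; d = 11; cross terms: (11*7 - 31*-17)=604, (31*-3 - 11*7)=-170, (11*-17 - 11*-3)=-154; twice the area = |280| = 280; area = 140; answer 140
Part 3: B2 = 140; threaded value p + q = 141; w = 24; f(3) = -2*(-34) + 3*(-34) + 1*(24) = -10; iterating: f(3)=-10, f(4)=-116, f(5)=168, f(6)=-694, f(7)=1776, f(8)=-5466, f(9)=15566; answer 15566
Part 4: B3 = 15566; m = 26; 1*(26)^2 - 5*(26)^1 - 3 = (676) + (-130) + (-3) = 543; answer 543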